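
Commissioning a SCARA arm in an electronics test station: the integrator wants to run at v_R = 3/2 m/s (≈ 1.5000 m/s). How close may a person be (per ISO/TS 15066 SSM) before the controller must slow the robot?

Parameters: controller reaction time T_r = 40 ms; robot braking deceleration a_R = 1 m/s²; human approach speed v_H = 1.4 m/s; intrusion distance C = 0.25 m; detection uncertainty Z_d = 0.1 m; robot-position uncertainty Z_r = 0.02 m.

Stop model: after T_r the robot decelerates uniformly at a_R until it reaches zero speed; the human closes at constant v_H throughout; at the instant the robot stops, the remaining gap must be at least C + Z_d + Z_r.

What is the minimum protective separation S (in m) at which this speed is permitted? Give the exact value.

braking lasts T_s = (3/2)/1 = 1.5000 s
robot covers v_R·T_r = 1.5000·0.0400 = 0.0600 m before braking
robot covers 1.5000·1.5000 − ½·1.0000·1.5000² = 1.1250 m while stopping
human closes 1.4000·1.5400 = 2.1560 m
residual clearance needed = 0.2500+0.1000+0.0200 = 0.3700 m
S_min ≈ 0.0600+1.1250+2.1560+0.3700  ⇒  S_min = 3711/1000 m

S_min = 3711/1000 m = 3.7110 m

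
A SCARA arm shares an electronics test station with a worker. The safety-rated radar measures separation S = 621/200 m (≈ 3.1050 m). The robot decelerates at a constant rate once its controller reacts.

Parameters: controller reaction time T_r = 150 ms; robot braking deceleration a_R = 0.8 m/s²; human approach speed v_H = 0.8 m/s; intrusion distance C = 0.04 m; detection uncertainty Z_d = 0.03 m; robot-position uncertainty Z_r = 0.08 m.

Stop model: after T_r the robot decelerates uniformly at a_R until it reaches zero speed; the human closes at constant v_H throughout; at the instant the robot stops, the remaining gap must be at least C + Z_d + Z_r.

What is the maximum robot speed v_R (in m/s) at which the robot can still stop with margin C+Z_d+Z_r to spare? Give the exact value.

v_R_max = 7/5 m/s = 1.4000 m/s

collect terms ⇒ (5/8)·v_R² + (23/20)·v_R + (-567/200) = 0
  disc = (23/20)² − 4·(5/8)·(-567/200) = 841/100 ; √disc = 29/10
  v_R = (−(23/20) + 29/10) / (2·(5/8)) = 7/5 m/s
check:
stop time T_s = (7/5)/(4/5) = 1.7500 s
robot covers v_R·T_r = 1.4000·0.1500 = 0.2100 m before braking
robot under decel: 1.4000²/(2·0.8000) = 1.2250 m
person approaches 0.8000·(0.1500+1.7500) = 1.5200 m
residual clearance needed = 0.0400+0.0300+0.0800 = 0.1500 m
sum ≈ 0.2100+1.2250+1.5200+0.1500 ≈ 3.1050 m = S ✓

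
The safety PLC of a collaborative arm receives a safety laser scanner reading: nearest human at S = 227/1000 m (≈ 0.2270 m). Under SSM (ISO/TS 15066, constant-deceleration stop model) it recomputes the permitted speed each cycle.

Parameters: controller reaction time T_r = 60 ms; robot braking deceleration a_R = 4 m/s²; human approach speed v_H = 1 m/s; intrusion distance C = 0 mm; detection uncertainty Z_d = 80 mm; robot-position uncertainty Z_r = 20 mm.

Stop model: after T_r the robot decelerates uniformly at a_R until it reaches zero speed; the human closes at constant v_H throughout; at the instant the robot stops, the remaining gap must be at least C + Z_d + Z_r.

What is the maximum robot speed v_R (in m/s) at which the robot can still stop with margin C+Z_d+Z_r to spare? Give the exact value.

v_R_max = 1/5 m/s = 0.2000 m/s

at the boundary: (1/8)·v² + (31/100)·v + (-67/1000) = 0
  disc = (31/100)² − 4·(1/8)·(-67/1000) = 81/625 ; √disc = 9/25
  v_R = (−(31/100) + 9/25) / (2·(1/8)) = 1/5 m/s
check:
stop time T_s = (1/5)/4 = 0.0500 s
robot covers v_R·T_r = 0.2000·0.0600 = 0.0120 m before braking
braking distance = 0.2000²/(2·4.0000) = 0.0050 m
human closes 1.0000·0.1100 = 0.1100 m
margins: 0.0000+0.0800+0.0200 = 0.1000 m
sum ≈ 0.0120+0.0050+0.1100+0.1000 ≈ 0.2270 m = S ✓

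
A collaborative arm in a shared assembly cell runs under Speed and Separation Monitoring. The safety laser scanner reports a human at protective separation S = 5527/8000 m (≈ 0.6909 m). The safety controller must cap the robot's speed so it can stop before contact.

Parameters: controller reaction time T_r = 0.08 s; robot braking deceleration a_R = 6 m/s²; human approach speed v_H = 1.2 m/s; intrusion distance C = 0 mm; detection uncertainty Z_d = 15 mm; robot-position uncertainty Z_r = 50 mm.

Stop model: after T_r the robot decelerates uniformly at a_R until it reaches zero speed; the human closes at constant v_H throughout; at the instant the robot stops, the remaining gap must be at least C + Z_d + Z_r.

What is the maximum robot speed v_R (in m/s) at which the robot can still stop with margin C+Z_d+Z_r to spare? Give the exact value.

quadratic (1/12)·v² + (7/25)·v + (-4239/8000) = 0
  disc = (7/25)² − 4·(1/12)·(-4239/8000) = 10201/40000 ; √disc = 101/200
  v_R = (−(7/25) + 101/200) / (2·(1/12)) = 27/20 m/s
check:
braking lasts T_s = (27/20)/6 = 0.2250 s
reaction-phase robot travel = 1.3500·0.0800 = 0.1080 m
robot under decel: 1.3500²/(2·6.0000) = 0.1519 m
human closes 1.2000·0.3050 = 0.3660 m
C+Z_d+Z_r = 0.0000+0.0150+0.0500 = 0.0650 m
sum ≈ 0.1080+0.1519+0.3660+0.0650 ≈ 0.6909 m = S ✓

v_R_max = 27/20 m/s = 1.3500 m/s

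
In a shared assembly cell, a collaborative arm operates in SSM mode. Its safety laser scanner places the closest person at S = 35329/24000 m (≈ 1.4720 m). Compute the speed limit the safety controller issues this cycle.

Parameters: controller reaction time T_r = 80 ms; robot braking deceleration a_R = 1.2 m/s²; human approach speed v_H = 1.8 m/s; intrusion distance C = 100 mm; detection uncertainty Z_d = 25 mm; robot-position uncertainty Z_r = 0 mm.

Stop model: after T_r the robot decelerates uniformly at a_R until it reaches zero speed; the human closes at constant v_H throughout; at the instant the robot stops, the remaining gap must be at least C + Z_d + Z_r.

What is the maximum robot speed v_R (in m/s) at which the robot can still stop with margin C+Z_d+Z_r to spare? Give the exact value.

quadratic (5/12)·v² + (79/50)·v + (-28873/24000) = 0
  disc = (79/50)² − 4·(5/12)·(-28873/24000) = 1620529/360000 ; √disc = 1273/600
  v_R = (−(79/50) + 1273/600) / (2·(5/12)) = 13/20 m/s
check:
braking lasts T_s = (13/20)/(6/5) = 0.5417 s
reaction-phase robot travel = 0.6500·0.0800 = 0.0520 m
braking distance = 0.6500²/(2·1.2000) = 0.1760 m
human over T_r+T_s: 1.8000·(0.0800+0.5417) = 1.1190 m
residual clearance needed = 0.1000+0.0250+0.0000 = 0.1250 m
sum ≈ 0.0520+0.1760+1.1190+0.1250 ≈ 1.4720 m = S ✓

v_R_max = 13/20 m/s = 0.6500 m/s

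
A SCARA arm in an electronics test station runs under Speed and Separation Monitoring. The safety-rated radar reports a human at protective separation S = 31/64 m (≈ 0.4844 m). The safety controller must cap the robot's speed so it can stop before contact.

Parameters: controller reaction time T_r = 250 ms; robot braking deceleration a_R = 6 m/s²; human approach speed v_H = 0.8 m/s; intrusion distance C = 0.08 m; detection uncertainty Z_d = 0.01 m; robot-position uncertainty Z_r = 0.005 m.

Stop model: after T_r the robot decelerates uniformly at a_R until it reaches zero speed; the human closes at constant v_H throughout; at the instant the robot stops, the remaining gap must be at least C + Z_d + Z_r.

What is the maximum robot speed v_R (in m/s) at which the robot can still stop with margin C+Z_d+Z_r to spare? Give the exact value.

quadratic (1/12)·v² + (23/60)·v + (-303/1600) = 0
  disc = (23/60)² − 4·(1/12)·(-303/1600) = 121/576 ; √disc = 11/24
  v_R = (−(23/60) + 11/24) / (2·(1/12)) = 9/20 m/s
check:
braking lasts T_s = (9/20)/6 = 0.0750 s
robot covers v_R·T_r = 0.4500·0.2500 = 0.1125 m before braking
robot under decel: 0.4500²/(2·6.0000) = 0.0169 m
human closes 0.8000·0.3250 = 0.2600 m
C+Z_d+Z_r = 0.0800+0.0100+0.0050 = 0.0950 m
sum ≈ 0.1125+0.0169+0.2600+0.0950 ≈ 0.4844 m = S ✓

v_R_max = 9/20 m/s = 0.4500 m/s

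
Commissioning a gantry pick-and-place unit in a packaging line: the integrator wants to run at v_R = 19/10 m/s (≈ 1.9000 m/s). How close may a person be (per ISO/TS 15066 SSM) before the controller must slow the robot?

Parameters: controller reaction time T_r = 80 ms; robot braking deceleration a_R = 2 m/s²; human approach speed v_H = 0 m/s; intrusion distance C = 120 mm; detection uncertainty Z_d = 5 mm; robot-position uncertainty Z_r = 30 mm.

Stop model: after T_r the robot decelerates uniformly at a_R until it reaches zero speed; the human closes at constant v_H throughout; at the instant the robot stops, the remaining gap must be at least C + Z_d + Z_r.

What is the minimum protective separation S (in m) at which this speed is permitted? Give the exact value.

stop time T_s = (19/10)/2 = 0.9500 s
robot in T_r: 1.9000·0.0800 = 0.1520 m
braking distance = 1.9000²/(2·2.0000) = 0.9025 m
human closes 0.0000·1.0300 = 0.0000 m
margins: 0.1200+0.0050+0.0300 = 0.1550 m
S_min ≈ 0.1520+0.9025+0.0000+0.1550  ⇒  S_min = 2419/2000 m

S_min = 2419/2000 m = 1.2095 m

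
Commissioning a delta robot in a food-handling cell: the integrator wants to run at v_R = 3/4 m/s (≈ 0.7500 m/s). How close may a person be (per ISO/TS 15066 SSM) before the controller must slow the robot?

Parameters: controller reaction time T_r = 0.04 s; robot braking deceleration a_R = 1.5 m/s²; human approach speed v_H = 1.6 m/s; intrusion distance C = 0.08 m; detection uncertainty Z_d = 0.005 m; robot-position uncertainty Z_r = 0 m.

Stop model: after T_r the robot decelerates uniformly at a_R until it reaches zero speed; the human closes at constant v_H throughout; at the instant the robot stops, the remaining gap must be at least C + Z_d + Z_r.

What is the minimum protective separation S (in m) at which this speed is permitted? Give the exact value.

S_min = 2333/2000 m = 1.1665 m

braking lasts T_s = (3/4)/(3/2) = 0.5000 s
reaction-phase robot travel = 0.7500·0.0400 = 0.0300 m
robot under decel: 0.7500²/(2·1.5000) = 0.1875 m
human closes 1.6000·0.5400 = 0.8640 m
C+Z_d+Z_r = 0.0800+0.0050+0.0000 = 0.0850 m
S_min ≈ 0.0300+0.1875+0.8640+0.0850  ⇒  S_min = 2333/2000 m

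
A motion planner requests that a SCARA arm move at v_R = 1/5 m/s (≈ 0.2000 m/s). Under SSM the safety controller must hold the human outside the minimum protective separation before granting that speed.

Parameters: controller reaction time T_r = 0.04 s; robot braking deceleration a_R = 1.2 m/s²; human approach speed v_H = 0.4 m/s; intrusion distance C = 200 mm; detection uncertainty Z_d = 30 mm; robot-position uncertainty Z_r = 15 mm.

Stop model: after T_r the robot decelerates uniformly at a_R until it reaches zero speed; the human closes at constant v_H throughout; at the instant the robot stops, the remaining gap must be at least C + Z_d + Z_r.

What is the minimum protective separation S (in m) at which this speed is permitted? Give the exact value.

S_min = 1057/3000 m = 0.3523 m

T_s = v_R/a_R = (1/5)/(6/5) = 0.1667 s
reaction-phase robot travel = 0.2000·0.0400 = 0.0080 m
robot under decel: 0.2000²/(2·1.2000) = 0.0167 m
person approaches 0.4000·(0.0400+0.1667) = 0.0827 m
margins: 0.2000+0.0300+0.0150 = 0.2450 m
S_min ≈ 0.0080+0.0167+0.0827+0.2450  ⇒  S_min = 1057/3000 m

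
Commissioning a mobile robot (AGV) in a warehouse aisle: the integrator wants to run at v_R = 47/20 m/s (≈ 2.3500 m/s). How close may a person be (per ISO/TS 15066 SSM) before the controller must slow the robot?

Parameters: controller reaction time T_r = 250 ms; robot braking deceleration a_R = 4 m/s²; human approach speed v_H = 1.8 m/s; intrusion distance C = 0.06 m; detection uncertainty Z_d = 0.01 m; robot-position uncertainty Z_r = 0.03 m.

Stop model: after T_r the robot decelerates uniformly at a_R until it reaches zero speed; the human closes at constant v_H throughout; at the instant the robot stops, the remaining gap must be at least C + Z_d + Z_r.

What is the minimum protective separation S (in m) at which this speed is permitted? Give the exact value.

T_s = v_R/a_R = (47/20)/4 = 0.5875 s
robot covers v_R·T_r = 2.3500·0.2500 = 0.5875 m before braking
robot under decel: 2.3500²/(2·4.0000) = 0.6903 m
human closes 1.8000·0.8375 = 1.5075 m
residual clearance needed = 0.0600+0.0100+0.0300 = 0.1000 m
S_min ≈ 0.5875+0.6903+1.5075+0.1000  ⇒  S_min = 9233/3200 m

S_min = 9233/3200 m = 2.8853 m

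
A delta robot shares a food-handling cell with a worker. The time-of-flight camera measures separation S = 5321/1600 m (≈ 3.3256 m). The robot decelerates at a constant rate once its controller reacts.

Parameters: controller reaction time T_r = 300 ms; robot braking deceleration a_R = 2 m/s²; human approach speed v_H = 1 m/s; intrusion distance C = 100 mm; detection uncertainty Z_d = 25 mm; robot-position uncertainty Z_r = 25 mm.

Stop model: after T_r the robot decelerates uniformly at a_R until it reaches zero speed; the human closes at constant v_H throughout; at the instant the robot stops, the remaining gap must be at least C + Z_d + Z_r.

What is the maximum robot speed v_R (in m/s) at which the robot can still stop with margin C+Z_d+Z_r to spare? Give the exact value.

at the boundary: (1/4)·v² + (4/5)·v + (-4601/1600) = 0
  disc = (4/5)² − 4·(1/4)·(-4601/1600) = 225/64 ; √disc = 15/8
  v_R = (−(4/5) + 15/8) / (2·(1/4)) = 43/20 m/s
check:
stop time T_s = (43/20)/2 = 1.0750 s
robot in T_r: 2.1500·0.3000 = 0.6450 m
robot under decel: 2.1500²/(2·2.0000) = 1.1556 m
human over T_r+T_s: 1.0000·(0.3000+1.0750) = 1.3750 m
residual clearance needed = 0.1000+0.0250+0.0250 = 0.1500 m
sum ≈ 0.6450+1.1556+1.3750+0.1500 ≈ 3.3256 m = S ✓

v_R_max = 43/20 m/s = 2.1500 m/s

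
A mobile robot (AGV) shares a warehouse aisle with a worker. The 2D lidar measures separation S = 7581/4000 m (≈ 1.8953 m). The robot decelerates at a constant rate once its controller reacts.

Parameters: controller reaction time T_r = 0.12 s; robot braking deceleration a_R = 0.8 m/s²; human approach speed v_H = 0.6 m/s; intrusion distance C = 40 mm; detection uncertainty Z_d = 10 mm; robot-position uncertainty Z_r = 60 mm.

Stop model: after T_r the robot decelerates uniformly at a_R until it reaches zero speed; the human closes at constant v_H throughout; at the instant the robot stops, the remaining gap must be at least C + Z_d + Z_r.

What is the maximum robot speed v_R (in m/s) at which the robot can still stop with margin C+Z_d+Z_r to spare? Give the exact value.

at the boundary: (5/8)·v² + (87/100)·v + (-6853/4000) = 0
  disc = (87/100)² − 4·(5/8)·(-6853/4000) = 201601/40000 ; √disc = 449/200
  v_R = (−(87/100) + 449/200) / (2·(5/8)) = 11/10 m/s
check:
T_s = v_R/a_R = (11/10)/(4/5) = 1.3750 s
reaction-phase robot travel = 1.1000·0.1200 = 0.1320 m
braking distance = 1.1000²/(2·0.8000) = 0.7562 m
human closes 0.6000·1.4950 = 0.8970 m
margins: 0.0400+0.0100+0.0600 = 0.1100 m
sum ≈ 0.1320+0.7562+0.8970+0.1100 ≈ 1.8953 m = S ✓

v_R_max = 11/10 m/s = 1.1000 m/s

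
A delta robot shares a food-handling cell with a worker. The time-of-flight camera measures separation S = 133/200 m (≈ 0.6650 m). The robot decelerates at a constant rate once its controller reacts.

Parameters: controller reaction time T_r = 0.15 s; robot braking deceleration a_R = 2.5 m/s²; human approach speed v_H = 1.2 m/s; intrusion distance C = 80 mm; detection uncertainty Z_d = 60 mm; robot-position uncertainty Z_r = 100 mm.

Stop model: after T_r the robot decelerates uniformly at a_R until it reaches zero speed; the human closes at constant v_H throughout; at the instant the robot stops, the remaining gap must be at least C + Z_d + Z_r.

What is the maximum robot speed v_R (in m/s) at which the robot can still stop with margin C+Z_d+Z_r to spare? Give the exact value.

collect terms ⇒ (1/5)·v_R² + (63/100)·v_R + (-49/200) = 0
  disc = (63/100)² − 4·(1/5)·(-49/200) = 5929/10000 ; √disc = 77/100
  v_R = (−(63/100) + 77/100) / (2·(1/5)) = 7/20 m/s
check:
T_s = v_R/a_R = (7/20)/(5/2) = 0.1400 s
robot covers v_R·T_r = 0.3500·0.1500 = 0.0525 m before braking
braking distance = 0.3500²/(2·2.5000) = 0.0245 m
person approaches 1.2000·(0.1500+0.1400) = 0.3480 m
C+Z_d+Z_r = 0.0800+0.0600+0.1000 = 0.2400 m
sum ≈ 0.0525+0.0245+0.3480+0.2400 ≈ 0.6650 m = S ✓

v_R_max = 7/20 m/s = 0.3500 m/s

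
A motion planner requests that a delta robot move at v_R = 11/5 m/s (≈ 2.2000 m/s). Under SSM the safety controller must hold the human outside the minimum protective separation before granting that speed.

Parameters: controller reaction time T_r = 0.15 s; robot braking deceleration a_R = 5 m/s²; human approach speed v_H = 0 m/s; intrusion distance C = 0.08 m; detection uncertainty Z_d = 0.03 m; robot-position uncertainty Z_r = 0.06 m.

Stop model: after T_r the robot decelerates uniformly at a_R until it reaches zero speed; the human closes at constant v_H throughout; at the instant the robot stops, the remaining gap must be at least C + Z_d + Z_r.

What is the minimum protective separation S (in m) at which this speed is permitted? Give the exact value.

S_min = 123/125 m = 0.9840 m

braking lasts T_s = (11/5)/5 = 0.4400 s
robot in T_r: 2.2000·0.1500 = 0.3300 m
robot under decel: 2.2000²/(2·5.0000) = 0.4840 m
person approaches 0.0000·(0.1500+0.4400) = 0.0000 m
C+Z_d+Z_r = 0.0800+0.0300+0.0600 = 0.1700 m
S_min ≈ 0.3300+0.4840+0.0000+0.1700  ⇒  S_min = 123/125 m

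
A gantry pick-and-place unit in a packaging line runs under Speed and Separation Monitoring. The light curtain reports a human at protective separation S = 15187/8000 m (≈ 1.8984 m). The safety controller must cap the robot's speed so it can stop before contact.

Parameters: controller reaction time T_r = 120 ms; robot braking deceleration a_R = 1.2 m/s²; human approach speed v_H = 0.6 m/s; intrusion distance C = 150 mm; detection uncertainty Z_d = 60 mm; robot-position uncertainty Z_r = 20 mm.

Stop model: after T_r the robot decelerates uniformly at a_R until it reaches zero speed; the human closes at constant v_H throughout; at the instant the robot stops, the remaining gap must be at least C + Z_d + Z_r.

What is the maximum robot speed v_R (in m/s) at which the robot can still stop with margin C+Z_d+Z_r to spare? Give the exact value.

collect terms ⇒ (5/12)·v_R² + (31/50)·v_R + (-12771/8000) = 0
  disc = (31/50)² − 4·(5/12)·(-12771/8000) = 121801/40000 ; √disc = 349/200
  v_R = (−(31/50) + 349/200) / (2·(5/12)) = 27/20 m/s
check:
stop time T_s = (27/20)/(6/5) = 1.1250 s
reaction-phase robot travel = 1.3500·0.1200 = 0.1620 m
robot covers 1.3500·1.1250 − ½·1.2000·1.1250² = 0.7594 m while stopping
human closes 0.6000·1.2450 = 0.7470 m
residual clearance needed = 0.1500+0.0600+0.0200 = 0.2300 m
sum ≈ 0.1620+0.7594+0.7470+0.2300 ≈ 1.8984 m = S ✓

v_R_max = 27/20 m/s = 1.3500 m/s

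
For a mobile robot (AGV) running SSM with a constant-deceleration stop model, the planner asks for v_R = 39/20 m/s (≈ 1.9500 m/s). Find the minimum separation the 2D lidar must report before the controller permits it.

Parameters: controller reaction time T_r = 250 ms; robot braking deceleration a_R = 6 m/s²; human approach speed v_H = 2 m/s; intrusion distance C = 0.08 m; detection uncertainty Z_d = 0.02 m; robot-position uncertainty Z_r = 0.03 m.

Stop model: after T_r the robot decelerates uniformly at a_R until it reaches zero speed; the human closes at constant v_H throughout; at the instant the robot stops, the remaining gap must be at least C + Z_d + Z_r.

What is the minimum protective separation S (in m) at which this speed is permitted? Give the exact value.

S_min = 667/320 m = 2.0844 m

braking lasts T_s = (39/20)/6 = 0.3250 s
reaction-phase robot travel = 1.9500·0.2500 = 0.4875 m
robot under decel: 1.9500²/(2·6.0000) = 0.3169 m
human closes 2.0000·0.5750 = 1.1500 m
margins: 0.0800+0.0200+0.0300 = 0.1300 m
S_min ≈ 0.4875+0.3169+1.1500+0.1300  ⇒  S_min = 667/320 m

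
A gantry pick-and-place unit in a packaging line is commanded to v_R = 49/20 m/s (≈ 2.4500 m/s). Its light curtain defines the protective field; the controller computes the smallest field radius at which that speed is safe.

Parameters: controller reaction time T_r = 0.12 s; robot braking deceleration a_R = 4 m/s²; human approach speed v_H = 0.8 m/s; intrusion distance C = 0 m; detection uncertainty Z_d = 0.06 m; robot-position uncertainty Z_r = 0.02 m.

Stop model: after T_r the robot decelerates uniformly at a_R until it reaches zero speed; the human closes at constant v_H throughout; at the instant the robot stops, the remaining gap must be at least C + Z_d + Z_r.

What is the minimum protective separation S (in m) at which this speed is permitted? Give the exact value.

S_min = 5473/3200 m = 1.7103 m

T_s = v_R/a_R = (49/20)/4 = 0.6125 s
reaction-phase robot travel = 2.4500·0.1200 = 0.2940 m
braking distance = 2.4500²/(2·4.0000) = 0.7503 m
human over T_r+T_s: 0.8000·(0.1200+0.6125) = 0.5860 m
margins: 0.0000+0.0600+0.0200 = 0.0800 m
S_min ≈ 0.2940+0.7503+0.5860+0.0800  ⇒  S_min = 5473/3200 m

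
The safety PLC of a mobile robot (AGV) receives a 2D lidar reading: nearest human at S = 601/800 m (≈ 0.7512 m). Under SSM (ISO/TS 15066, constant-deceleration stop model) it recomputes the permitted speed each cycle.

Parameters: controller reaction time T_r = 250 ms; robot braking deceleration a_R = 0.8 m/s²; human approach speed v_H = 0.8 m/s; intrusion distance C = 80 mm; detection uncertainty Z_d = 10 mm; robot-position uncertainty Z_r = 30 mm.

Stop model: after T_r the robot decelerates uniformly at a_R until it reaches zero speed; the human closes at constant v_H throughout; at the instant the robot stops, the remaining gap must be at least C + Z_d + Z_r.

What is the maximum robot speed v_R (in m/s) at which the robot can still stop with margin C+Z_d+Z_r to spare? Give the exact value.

v_R_max = 3/10 m/s = 0.3000 m/s

collect terms ⇒ (5/8)·v_R² + (5/4)·v_R + (-69/160) = 0
  disc = (5/4)² − 4·(5/8)·(-69/160) = 169/64 ; √disc = 13/8
  v_R = (−(5/4) + 13/8) / (2·(5/8)) = 3/10 m/s
check:
braking lasts T_s = (3/10)/(4/5) = 0.3750 s
reaction-phase robot travel = 0.3000·0.2500 = 0.0750 m
braking distance = 0.3000²/(2·0.8000) = 0.0563 m
human over T_r+T_s: 0.8000·(0.2500+0.3750) = 0.5000 m
C+Z_d+Z_r = 0.0800+0.0100+0.0300 = 0.1200 m
sum ≈ 0.0750+0.0563+0.5000+0.1200 ≈ 0.7512 m = S ✓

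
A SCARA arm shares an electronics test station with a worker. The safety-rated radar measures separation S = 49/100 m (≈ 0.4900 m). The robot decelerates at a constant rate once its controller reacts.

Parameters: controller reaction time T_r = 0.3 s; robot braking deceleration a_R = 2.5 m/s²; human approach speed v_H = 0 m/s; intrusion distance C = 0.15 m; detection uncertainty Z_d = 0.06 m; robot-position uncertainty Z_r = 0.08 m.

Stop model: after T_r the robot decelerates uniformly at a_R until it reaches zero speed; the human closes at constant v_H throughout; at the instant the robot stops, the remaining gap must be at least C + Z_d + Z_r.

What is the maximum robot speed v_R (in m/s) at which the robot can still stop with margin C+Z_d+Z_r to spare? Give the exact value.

at the boundary: (1/5)·v² + (3/10)·v + (-1/5) = 0
  disc = (3/10)² − 4·(1/5)·(-1/5) = 1/4 ; √disc = 1/2
  v_R = (−(3/10) + 1/2) / (2·(1/5)) = 1/2 m/s
check:
T_s = v_R/a_R = (1/2)/(5/2) = 0.2000 s
robot in T_r: 0.5000·0.3000 = 0.1500 m
robot covers 0.5000·0.2000 − ½·2.5000·0.2000² = 0.0500 m while stopping
human closes 0.0000·0.5000 = 0.0000 m
margins: 0.1500+0.0600+0.0800 = 0.2900 m
sum ≈ 0.1500+0.0500+0.0000+0.2900 ≈ 0.4900 m = S ✓

v_R_max = 1/2 m/s = 0.5000 m/s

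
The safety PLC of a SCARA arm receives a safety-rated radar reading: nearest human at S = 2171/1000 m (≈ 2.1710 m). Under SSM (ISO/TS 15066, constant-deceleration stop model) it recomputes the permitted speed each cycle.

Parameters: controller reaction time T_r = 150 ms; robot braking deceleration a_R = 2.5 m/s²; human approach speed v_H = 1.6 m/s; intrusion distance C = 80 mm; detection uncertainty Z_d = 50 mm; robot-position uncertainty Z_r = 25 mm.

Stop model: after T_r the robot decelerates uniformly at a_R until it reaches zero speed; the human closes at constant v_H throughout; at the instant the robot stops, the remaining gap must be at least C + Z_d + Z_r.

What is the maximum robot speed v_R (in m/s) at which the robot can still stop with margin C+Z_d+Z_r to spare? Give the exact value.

at the boundary: (1/5)·v² + (79/100)·v + (-222/125) = 0
  disc = (79/100)² − 4·(1/5)·(-222/125) = 20449/10000 ; √disc = 143/100
  v_R = (−(79/100) + 143/100) / (2·(1/5)) = 8/5 m/s
check:
stop time T_s = (8/5)/(5/2) = 0.6400 s
reaction-phase robot travel = 1.6000·0.1500 = 0.2400 m
robot under decel: 1.6000²/(2·2.5000) = 0.5120 m
human over T_r+T_s: 1.6000·(0.1500+0.6400) = 1.2640 m
margins: 0.0800+0.0500+0.0250 = 0.1550 m
sum ≈ 0.2400+0.5120+1.2640+0.1550 ≈ 2.1710 m = S ✓

v_R_max = 8/5 m/s = 1.6000 m/s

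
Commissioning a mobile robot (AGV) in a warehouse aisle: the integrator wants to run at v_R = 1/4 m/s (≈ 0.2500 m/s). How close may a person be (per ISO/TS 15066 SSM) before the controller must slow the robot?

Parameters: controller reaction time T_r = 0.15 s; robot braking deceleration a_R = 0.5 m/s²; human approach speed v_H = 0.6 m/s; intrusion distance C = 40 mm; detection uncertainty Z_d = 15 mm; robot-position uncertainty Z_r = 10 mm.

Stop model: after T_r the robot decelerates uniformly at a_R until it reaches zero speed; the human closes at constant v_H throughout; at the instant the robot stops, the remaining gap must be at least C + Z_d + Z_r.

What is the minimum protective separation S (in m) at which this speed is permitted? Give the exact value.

braking lasts T_s = (1/4)/(1/2) = 0.5000 s
reaction-phase robot travel = 0.2500·0.1500 = 0.0375 m
robot covers 0.2500·0.5000 − ½·0.5000·0.5000² = 0.0625 m while stopping
human over T_r+T_s: 0.6000·(0.1500+0.5000) = 0.3900 m
residual clearance needed = 0.0400+0.0150+0.0100 = 0.0650 m
S_min ≈ 0.0375+0.0625+0.3900+0.0650  ⇒  S_min = 111/200 m

S_min = 111/200 m = 0.5550 m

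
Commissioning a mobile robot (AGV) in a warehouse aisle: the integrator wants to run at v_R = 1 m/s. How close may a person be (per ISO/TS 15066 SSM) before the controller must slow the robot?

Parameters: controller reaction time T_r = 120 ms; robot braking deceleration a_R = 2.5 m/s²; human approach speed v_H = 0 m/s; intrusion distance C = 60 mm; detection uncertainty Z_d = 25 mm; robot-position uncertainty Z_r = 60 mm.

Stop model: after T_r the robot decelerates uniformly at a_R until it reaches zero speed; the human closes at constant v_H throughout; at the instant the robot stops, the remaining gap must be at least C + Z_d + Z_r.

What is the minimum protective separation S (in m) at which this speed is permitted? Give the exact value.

T_s = v_R/a_R = 1/(5/2) = 0.4000 s
robot covers v_R·T_r = 1.0000·0.1200 = 0.1200 m before braking
robot covers 1.0000·0.4000 − ½·2.5000·0.4000² = 0.2000 m while stopping
human over T_r+T_s: 0.0000·(0.1200+0.4000) = 0.0000 m
margins: 0.0600+0.0250+0.0600 = 0.1450 m
S_min ≈ 0.1200+0.2000+0.0000+0.1450  ⇒  S_min = 93/200 m

S_min = 93/200 m = 0.4650 m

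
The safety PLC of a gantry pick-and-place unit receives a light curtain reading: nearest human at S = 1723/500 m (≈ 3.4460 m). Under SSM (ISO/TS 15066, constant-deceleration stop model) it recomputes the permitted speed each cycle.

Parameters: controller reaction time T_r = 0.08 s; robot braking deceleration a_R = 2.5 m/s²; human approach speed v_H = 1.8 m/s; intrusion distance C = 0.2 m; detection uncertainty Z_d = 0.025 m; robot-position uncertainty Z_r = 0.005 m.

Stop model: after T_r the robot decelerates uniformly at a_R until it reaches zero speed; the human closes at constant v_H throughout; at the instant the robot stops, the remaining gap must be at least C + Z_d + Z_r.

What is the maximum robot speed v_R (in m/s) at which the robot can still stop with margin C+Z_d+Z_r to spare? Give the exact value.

collect terms ⇒ (1/5)·v_R² + (4/5)·v_R + (-384/125) = 0
  disc = (4/5)² − 4·(1/5)·(-384/125) = 1936/625 ; √disc = 44/25
  v_R = (−(4/5) + 44/25) / (2·(1/5)) = 12/5 m/s
check:
braking lasts T_s = (12/5)/(5/2) = 0.9600 s
reaction-phase robot travel = 2.4000·0.0800 = 0.1920 m
robot covers 2.4000·0.9600 − ½·2.5000·0.9600² = 1.1520 m while stopping
human over T_r+T_s: 1.8000·(0.0800+0.9600) = 1.8720 m
residual clearance needed = 0.2000+0.0250+0.0050 = 0.2300 m
sum ≈ 0.1920+1.1520+1.8720+0.2300 ≈ 3.4460 m = S ✓

v_R_max = 12/5 m/s = 2.4000 m/s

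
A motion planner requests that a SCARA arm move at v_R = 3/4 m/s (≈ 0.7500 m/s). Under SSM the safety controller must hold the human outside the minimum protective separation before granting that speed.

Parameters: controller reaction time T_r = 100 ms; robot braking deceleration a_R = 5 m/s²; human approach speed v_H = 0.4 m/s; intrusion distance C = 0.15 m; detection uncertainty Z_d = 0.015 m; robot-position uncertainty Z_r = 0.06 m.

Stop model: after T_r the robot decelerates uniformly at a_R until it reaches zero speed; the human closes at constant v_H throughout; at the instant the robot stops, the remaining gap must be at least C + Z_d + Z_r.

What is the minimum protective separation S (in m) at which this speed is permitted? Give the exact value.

S_min = 73/160 m = 0.4562 m

braking lasts T_s = (3/4)/5 = 0.1500 s
robot covers v_R·T_r = 0.7500·0.1000 = 0.0750 m before braking
braking distance = 0.7500²/(2·5.0000) = 0.0563 m
person approaches 0.4000·(0.1000+0.1500) = 0.1000 m
margins: 0.1500+0.0150+0.0600 = 0.2250 m
S_min ≈ 0.0750+0.0563+0.1000+0.2250  ⇒  S_min = 73/160 m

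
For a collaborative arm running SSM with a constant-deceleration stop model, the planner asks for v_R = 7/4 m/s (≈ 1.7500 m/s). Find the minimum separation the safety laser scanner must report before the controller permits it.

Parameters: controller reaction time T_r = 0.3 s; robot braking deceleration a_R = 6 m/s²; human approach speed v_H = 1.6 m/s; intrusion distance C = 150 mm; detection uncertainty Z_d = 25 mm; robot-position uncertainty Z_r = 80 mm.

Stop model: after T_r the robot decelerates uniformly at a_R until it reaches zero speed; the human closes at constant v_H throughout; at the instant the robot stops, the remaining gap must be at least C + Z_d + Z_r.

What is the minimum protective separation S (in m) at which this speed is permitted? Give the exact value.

S_min = 3171/1600 m = 1.9819 m

stop time T_s = (7/4)/6 = 0.2917 s
robot covers v_R·T_r = 1.7500·0.3000 = 0.5250 m before braking
braking distance = 1.7500²/(2·6.0000) = 0.2552 m
person approaches 1.6000·(0.3000+0.2917) = 0.9467 m
C+Z_d+Z_r = 0.1500+0.0250+0.0800 = 0.2550 m
S_min ≈ 0.5250+0.2552+0.9467+0.2550  ⇒  S_min = 3171/1600 m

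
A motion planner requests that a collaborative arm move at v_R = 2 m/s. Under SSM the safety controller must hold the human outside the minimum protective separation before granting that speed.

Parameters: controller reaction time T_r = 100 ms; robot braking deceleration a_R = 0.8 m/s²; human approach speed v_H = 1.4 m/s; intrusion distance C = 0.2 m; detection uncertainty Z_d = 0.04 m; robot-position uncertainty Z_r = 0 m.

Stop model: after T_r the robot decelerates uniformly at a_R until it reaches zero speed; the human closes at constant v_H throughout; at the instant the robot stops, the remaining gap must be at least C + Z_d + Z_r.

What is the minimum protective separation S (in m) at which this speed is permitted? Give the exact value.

stop time T_s = 2/(4/5) = 2.5000 s
robot in T_r: 2.0000·0.1000 = 0.2000 m
robot under decel: 2.0000²/(2·0.8000) = 2.5000 m
human closes 1.4000·2.6000 = 3.6400 m
margins: 0.2000+0.0400+0.0000 = 0.2400 m
S_min ≈ 0.2000+2.5000+3.6400+0.2400  ⇒  S_min = 329/50 m

S_min = 329/50 m = 6.5800 m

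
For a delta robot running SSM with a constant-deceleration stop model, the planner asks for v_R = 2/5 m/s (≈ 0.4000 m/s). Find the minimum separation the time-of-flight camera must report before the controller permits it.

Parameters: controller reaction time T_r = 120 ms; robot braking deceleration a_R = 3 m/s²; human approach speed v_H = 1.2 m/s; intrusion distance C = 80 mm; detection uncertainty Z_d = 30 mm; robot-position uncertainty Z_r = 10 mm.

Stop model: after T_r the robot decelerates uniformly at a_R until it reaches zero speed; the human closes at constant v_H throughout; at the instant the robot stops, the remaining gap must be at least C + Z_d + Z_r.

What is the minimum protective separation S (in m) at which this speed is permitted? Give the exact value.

S_min = 187/375 m = 0.4987 m

stop time T_s = (2/5)/3 = 0.1333 s
robot in T_r: 0.4000·0.1200 = 0.0480 m
robot covers 0.4000·0.1333 − ½·3.0000·0.1333² = 0.0267 m while stopping
human over T_r+T_s: 1.2000·(0.1200+0.1333) = 0.3040 m
C+Z_d+Z_r = 0.0800+0.0300+0.0100 = 0.1200 m
S_min ≈ 0.0480+0.0267+0.3040+0.1200  ⇒  S_min = 187/375 m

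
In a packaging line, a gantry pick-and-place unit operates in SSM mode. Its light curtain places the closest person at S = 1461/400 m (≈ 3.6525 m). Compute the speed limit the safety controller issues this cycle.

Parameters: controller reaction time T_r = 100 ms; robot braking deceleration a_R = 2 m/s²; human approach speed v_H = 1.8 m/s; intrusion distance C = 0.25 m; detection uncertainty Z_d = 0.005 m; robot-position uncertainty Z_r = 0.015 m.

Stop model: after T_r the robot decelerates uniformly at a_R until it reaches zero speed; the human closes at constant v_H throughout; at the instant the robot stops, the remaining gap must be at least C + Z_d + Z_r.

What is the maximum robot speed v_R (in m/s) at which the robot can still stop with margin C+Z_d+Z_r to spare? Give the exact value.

v_R_max = 21/10 m/s = 2.1000 m/s

quadratic (1/4)·v² + (1)·v + (-1281/400) = 0
  disc = (1)² − 4·(1/4)·(-1281/400) = 1681/400 ; √disc = 41/20
  v_R = (−(1) + 41/20) / (2·(1/4)) = 21/10 m/s
check:
braking lasts T_s = (21/10)/2 = 1.0500 s
robot covers v_R·T_r = 2.1000·0.1000 = 0.2100 m before braking
braking distance = 2.1000²/(2·2.0000) = 1.1025 m
person approaches 1.8000·(0.1000+1.0500) = 2.0700 m
residual clearance needed = 0.2500+0.0050+0.0150 = 0.2700 m
sum ≈ 0.2100+1.1025+2.0700+0.2700 ≈ 3.6525 m = S ✓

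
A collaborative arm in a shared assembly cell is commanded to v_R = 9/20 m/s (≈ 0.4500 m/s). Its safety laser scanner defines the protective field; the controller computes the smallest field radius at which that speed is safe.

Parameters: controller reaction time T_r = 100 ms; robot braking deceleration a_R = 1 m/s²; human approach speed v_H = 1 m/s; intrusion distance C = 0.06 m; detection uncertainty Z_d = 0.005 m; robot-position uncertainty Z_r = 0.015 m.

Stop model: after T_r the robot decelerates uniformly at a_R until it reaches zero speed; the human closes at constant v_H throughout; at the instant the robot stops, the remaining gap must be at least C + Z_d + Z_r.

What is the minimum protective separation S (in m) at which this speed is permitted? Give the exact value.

T_s = v_R/a_R = (9/20)/1 = 0.4500 s
reaction-phase robot travel = 0.4500·0.1000 = 0.0450 m
robot covers 0.4500·0.4500 − ½·1.0000·0.4500² = 0.1013 m while stopping
human over T_r+T_s: 1.0000·(0.1000+0.4500) = 0.5500 m
C+Z_d+Z_r = 0.0600+0.0050+0.0150 = 0.0800 m
S_min ≈ 0.0450+0.1013+0.5500+0.0800  ⇒  S_min = 621/800 m

S_min = 621/800 m = 0.7762 m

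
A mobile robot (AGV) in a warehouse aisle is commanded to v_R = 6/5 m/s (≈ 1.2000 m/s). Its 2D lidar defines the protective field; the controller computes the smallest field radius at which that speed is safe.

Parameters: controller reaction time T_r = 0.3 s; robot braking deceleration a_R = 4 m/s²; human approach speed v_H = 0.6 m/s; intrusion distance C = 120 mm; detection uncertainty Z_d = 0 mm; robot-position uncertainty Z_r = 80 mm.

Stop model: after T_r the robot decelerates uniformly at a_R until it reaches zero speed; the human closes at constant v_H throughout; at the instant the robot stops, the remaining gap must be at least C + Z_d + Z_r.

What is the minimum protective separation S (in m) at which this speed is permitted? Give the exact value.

S_min = 11/10 m = 1.1000 m

stop time T_s = (6/5)/4 = 0.3000 s
reaction-phase robot travel = 1.2000·0.3000 = 0.3600 m
braking distance = 1.2000²/(2·4.0000) = 0.1800 m
person approaches 0.6000·(0.3000+0.3000) = 0.3600 m
C+Z_d+Z_r = 0.1200+0.0000+0.0800 = 0.2000 m
S_min ≈ 0.3600+0.1800+0.3600+0.2000  ⇒  S_min = 11/10 m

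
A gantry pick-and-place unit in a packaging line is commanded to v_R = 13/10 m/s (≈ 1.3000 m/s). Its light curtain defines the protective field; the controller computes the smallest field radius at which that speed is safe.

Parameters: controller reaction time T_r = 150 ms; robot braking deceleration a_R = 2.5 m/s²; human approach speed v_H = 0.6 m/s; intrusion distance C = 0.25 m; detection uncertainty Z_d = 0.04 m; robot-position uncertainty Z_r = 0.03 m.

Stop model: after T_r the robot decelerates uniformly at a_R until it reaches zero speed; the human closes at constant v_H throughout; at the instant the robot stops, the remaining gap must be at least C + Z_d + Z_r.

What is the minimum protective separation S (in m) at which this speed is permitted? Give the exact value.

S_min = 251/200 m = 1.2550 m

stop time T_s = (13/10)/(5/2) = 0.5200 s
robot in T_r: 1.3000·0.1500 = 0.1950 m
robot under decel: 1.3000²/(2·2.5000) = 0.3380 m
human over T_r+T_s: 0.6000·(0.1500+0.5200) = 0.4020 m
C+Z_d+Z_r = 0.2500+0.0400+0.0300 = 0.3200 m
S_min ≈ 0.1950+0.3380+0.4020+0.3200  ⇒  S_min = 251/200 m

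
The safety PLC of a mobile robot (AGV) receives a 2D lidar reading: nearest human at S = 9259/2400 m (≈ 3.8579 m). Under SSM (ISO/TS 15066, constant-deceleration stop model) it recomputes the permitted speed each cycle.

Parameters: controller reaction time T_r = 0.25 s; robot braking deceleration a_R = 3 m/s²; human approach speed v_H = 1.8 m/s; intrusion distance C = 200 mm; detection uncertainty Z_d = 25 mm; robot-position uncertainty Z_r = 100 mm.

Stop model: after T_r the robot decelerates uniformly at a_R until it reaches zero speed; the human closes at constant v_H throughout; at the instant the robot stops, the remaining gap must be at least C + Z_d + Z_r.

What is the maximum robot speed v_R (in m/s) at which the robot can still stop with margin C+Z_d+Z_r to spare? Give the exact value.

quadratic (1/6)·v² + (17/20)·v + (-7399/2400) = 0
  disc = (17/20)² − 4·(1/6)·(-7399/2400) = 25/9 ; √disc = 5/3
  v_R = (−(17/20) + 5/3) / (2·(1/6)) = 49/20 m/s
check:
stop time T_s = (49/20)/3 = 0.8167 s
robot covers v_R·T_r = 2.4500·0.2500 = 0.6125 m before braking
robot under decel: 2.4500²/(2·3.0000) = 1.0004 m
person approaches 1.8000·(0.2500+0.8167) = 1.9200 m
residual clearance needed = 0.2000+0.0250+0.1000 = 0.3250 m
sum ≈ 0.6125+1.0004+1.9200+0.3250 ≈ 3.8579 m = S ✓

v_R_max = 49/20 m/s = 2.4500 m/s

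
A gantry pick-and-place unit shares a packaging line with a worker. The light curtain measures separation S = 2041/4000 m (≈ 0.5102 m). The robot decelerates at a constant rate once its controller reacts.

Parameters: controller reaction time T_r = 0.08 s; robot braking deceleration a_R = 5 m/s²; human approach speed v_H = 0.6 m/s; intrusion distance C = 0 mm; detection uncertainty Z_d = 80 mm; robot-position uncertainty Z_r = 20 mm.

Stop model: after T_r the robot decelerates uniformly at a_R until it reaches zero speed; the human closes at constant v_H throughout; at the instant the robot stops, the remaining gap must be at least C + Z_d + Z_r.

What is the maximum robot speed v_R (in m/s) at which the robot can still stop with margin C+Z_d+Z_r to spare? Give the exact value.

quadratic (1/10)·v² + (1/5)·v + (-1449/4000) = 0
  disc = (1/5)² − 4·(1/10)·(-1449/4000) = 1849/10000 ; √disc = 43/100
  v_R = (−(1/5) + 43/100) / (2·(1/10)) = 23/20 m/s
check:
T_s = v_R/a_R = (23/20)/5 = 0.2300 s
robot covers v_R·T_r = 1.1500·0.0800 = 0.0920 m before braking
robot covers 1.1500·0.2300 − ½·5.0000·0.2300² = 0.1323 m while stopping
human closes 0.6000·0.3100 = 0.1860 m
C+Z_d+Z_r = 0.0000+0.0800+0.0200 = 0.1000 m
sum ≈ 0.0920+0.1323+0.1860+0.1000 ≈ 0.5102 m = S ✓

v_R_max = 23/20 m/s = 1.1500 m/s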